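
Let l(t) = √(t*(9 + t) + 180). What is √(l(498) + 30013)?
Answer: √(30013 + 3*√28074) ≈ 174.69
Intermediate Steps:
l(t) = √(180 + t*(9 + t))
√(l(498) + 30013) = √(√(180 + 498² + 9*498) + 30013) = √(√(180 + 248004 + 4482) + 30013) = √(√252666 + 30013) = √(3*√28074 + 30013) = √(30013 + 3*√28074)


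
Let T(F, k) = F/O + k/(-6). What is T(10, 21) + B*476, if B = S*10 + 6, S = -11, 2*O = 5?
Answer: -99007/2 ≈ -49504.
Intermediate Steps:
O = 5/2 (O = (1/2)*5 = 5/2 ≈ 2.5000)
B = -104 (B = -11*10 + 6 = -110 + 6 = -104)
T(F, k) = -k/6 + 2*F/5 (T(F, k) = F/(5/2) + k/(-6) = F*(2/5) + k*(-1/6) = 2*F/5 - k/6 = -k/6 + 2*F/5)
T(10, 21) + B*476 = (-1/6*21 + (2/5)*10) - 104*476 = (-7/2 + 4) - 49504 = 1/2 - 49504 = -99007/2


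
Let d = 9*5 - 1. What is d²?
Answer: 1936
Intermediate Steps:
d = 44 (d = 45 - 1 = 44)
d² = 44² = 1936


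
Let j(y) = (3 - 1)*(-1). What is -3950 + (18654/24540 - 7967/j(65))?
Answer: 70062/2045 ≈ 34.260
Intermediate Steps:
j(y) = -2 (j(y) = 2*(-1) = -2)
-3950 + (18654/24540 - 7967/j(65)) = -3950 + (18654/24540 - 7967/(-2)) = -3950 + (18654*(1/24540) - 7967*(-1/2)) = -3950 + (3109/4090 + 7967/2) = -3950 + 8147812/2045 = 70062/2045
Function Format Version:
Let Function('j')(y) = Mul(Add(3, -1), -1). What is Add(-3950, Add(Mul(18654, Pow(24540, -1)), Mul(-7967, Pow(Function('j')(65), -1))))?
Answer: Rational(70062, 2045) ≈ 34.260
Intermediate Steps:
Function('j')(y) = -2 (Function('j')(y) = Mul(2, -1) = -2)
Add(-3950, Add(Mul(18654, Pow(24540, -1)), Mul(-7967, Pow(Function('j')(65), -1)))) = Add(-3950, Add(Mul(18654, Pow(24540, -1)), Mul(-7967, Pow(-2, -1)))) = Add(-3950, Add(Mul(18654, Rational(1, 24540)), Mul(-7967, Rational(-1, 2)))) = Add(-3950, Add(Rational(3109, 4090), Rational(7967, 2))) = Add(-3950, Rational(8147812, 2045)) = Rational(70062, 2045)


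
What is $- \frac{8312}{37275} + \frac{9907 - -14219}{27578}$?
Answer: $\frac{335034157}{513984975} \approx 0.65184$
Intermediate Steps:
$- \frac{8312}{37275} + \frac{9907 - -14219}{27578} = \left(-8312\right) \frac{1}{37275} + \left(9907 + 14219\right) \frac{1}{27578} = - \frac{8312}{37275} + 24126 \cdot \frac{1}{27578} = - \frac{8312}{37275} + \frac{12063}{13789} = \frac{335034157}{513984975}$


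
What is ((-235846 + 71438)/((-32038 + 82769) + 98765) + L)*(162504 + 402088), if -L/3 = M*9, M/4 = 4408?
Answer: -5022739451999248/18687 ≈ -2.6878e+11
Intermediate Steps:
M = 17632 (M = 4*4408 = 17632)
L = -476064 (L = -52896*9 = -3*158688 = -476064)
((-235846 + 71438)/((-32038 + 82769) + 98765) + L)*(162504 + 402088) = ((-235846 + 71438)/((-32038 + 82769) + 98765) - 476064)*(162504 + 402088) = (-164408/(50731 + 98765) - 476064)*564592 = (-164408/149496 - 476064)*564592 = (-164408*1/149496 - 476064)*564592 = (-20551/18687 - 476064)*564592 = -8896228519/18687*564592 = -5022739451999248/18687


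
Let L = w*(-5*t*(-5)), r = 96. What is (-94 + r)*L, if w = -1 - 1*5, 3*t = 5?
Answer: -500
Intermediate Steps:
t = 5/3 (t = (1/3)*5 = 5/3 ≈ 1.6667)
w = -6 (w = -1 - 5 = -6)
L = -250 (L = -6*(-5*5/3)*(-5) = -(-50)*(-5) = -6*125/3 = -250)
(-94 + r)*L = (-94 + 96)*(-250) = 2*(-250) = -500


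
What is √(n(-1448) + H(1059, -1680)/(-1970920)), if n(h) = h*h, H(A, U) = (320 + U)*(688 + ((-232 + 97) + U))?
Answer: √103886446939298/7039 ≈ 1448.0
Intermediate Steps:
H(A, U) = (320 + U)*(553 + U) (H(A, U) = (320 + U)*(688 + (-135 + U)) = (320 + U)*(553 + U))
n(h) = h²
√(n(-1448) + H(1059, -1680)/(-1970920)) = √((-1448)² + (176960 + (-1680)² + 873*(-1680))/(-1970920)) = √(2096704 + (176960 + 2822400 - 1466640)*(-1/1970920)) = √(2096704 + 1532720*(-1/1970920)) = √(2096704 - 5474/7039) = √(14758693982/7039) = √103886446939298/7039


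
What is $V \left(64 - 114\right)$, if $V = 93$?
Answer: $-4650$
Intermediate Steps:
$V \left(64 - 114\right) = 93 \left(64 - 114\right) = 93 \left(-50\right) = -4650$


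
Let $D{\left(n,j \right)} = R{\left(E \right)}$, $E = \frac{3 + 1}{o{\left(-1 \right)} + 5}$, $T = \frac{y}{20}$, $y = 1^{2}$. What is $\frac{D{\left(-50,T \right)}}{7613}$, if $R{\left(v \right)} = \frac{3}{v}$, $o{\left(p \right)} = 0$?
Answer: $\frac{15}{30452} \approx 0.00049258$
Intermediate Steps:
$y = 1$
$T = \frac{1}{20}$ ($T = 1 \cdot \frac{1}{20} = \frac{1}{20} \approx 0.05$)
$E = \frac{4}{5}$ ($E = \frac{3 + 1}{0 + 5} = \frac{4}{5} \approx 0.8$)
$D{\left(n,j \right)} = \frac{15}{4}$ ($D{\left(n,j \right)} = \frac{3}{\frac{4}{5}} = 3 \cdot \frac{5}{4} = \frac{15}{4}$)
$\frac{D{\left(-50,T \right)}}{7613} = \frac{15}{4 \cdot 7613} = \frac{15}{4} \cdot \frac{1}{7613} = \frac{15}{30452}$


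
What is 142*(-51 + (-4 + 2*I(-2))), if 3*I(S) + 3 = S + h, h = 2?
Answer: -8094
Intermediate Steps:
I(S) = -1/3 + S/3 (I(S) = -1 + (S + 2)/3 = -1 + (2 + S)/3 = -1 + (2/3 + S/3) = -1/3 + S/3)
142*(-51 + (-4 + 2*I(-2))) = 142*(-51 + (-4 + 2*(-1/3 + (1/3)*(-2)))) = 142*(-51 + (-4 + 2*(-1/3 - 2/3))) = 142*(-51 + (-4 + 2*(-1))) = 142*(-51 + (-4 - 2)) = 142*(-51 - 6) = 142*(-57) = -8094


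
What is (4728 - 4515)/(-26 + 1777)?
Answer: 213/1751 ≈ 0.12164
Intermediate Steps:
(4728 - 4515)/(-26 + 1777) = 213/1751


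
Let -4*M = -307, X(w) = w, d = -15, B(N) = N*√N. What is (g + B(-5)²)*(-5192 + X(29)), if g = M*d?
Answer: 26357115/4 ≈ 6.5893e+6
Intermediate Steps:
B(N) = N^(3/2)
M = 307/4 (M = -¼*(-307) = 307/4 ≈ 76.750)
g = -4605/4 (g = (307/4)*(-15) = -4605/4 ≈ -1151.3)
(g + B(-5)²)*(-5192 + X(29)) = (-4605/4 + ((-5)^(3/2))²)*(-5192 + 29) = (-4605/4 + (-5*I*√5)²)*(-5163) = (-4605/4 - 125)*(-5163) = -5105/4*(-5163) = 26357115/4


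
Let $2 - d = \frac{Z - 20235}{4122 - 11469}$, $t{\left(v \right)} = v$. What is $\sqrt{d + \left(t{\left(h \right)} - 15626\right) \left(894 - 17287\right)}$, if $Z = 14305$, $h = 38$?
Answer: $\frac{2 \sqrt{3448330840995366}}{7347} \approx 15985.0$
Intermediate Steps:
$d = \frac{8764}{7347}$ ($d = 2 - \frac{14305 - 20235}{4122 - 11469} = 2 - - \frac{5930}{-7347} = 2 - \left(-5930\right) \left(- \frac{1}{7347}\right) = 2 - \frac{5930}{7347} = \frac{8764}{7347} \approx 1.1929$)
$\sqrt{d + \left(t{\left(h \right)} - 15626\right) \left(894 - 17287\right)} = \sqrt{\frac{8764}{7347} + \left(38 - 15626\right) \left(894 - 17287\right)} = \sqrt{\frac{8764}{7347} - -255534084} = \sqrt{\frac{8764}{7347} + 255534084} = \sqrt{\frac{1877408923912}{7347}} = \frac{2 \sqrt{3448330840995366}}{7347}$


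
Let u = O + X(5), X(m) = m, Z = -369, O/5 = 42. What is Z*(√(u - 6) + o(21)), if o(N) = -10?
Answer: 3690 - 369*√209 ≈ -1644.6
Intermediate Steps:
O = 210 (O = 5*42 = 210)
u = 215 (u = 210 + 5 = 215)
Z*(√(u - 6) + o(21)) = -369*(√(215 - 6) - 10) = -369*(√209 - 10) = -369*(-10 + √209) = 3690 - 369*√209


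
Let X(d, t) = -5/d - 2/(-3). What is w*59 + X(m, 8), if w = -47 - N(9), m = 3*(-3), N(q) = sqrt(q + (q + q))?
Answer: -24946/9 - 177*sqrt(3) ≈ -3078.4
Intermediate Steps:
N(q) = sqrt(3)*sqrt(q) (N(q) = sqrt(q + 2*q) = sqrt(3*q) = sqrt(3)*sqrt(q))
m = -9
X(d, t) = 2/3 - 5/d (X(d, t) = -5/d - 2*(-1/3) = -5/d + 2/3 = 2/3 - 5/d)
w = -47 - 3*sqrt(3) (w = -47 - sqrt(3)*sqrt(9) = -47 - sqrt(3)*3 = -47 - 3*sqrt(3) ≈ -52.196)
w*59 + X(m, 8) = (-47 - 3*sqrt(3))*59 + (2/3 - 5/(-9)) = (-2773 - 177*sqrt(3)) + (2/3 - 5*(-1/9)) = (-2773 - 177*sqrt(3)) + (2/3 + 5/9) = (-2773 - 177*sqrt(3)) + 11/9 = -24946/9 - 177*sqrt(3)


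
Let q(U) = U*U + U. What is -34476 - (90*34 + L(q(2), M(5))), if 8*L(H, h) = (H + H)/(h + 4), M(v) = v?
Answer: -225217/6 ≈ -37536.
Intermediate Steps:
q(U) = U + U² (q(U) = U² + U = U + U²)
L(H, h) = H/(4*(4 + h)) (L(H, h) = ((H + H)/(h + 4))/8 = ((2*H)/(4 + h))/8 = (2*H/(4 + h))/8 = H/(4*(4 + h)))
-34476 - (90*34 + L(q(2), M(5))) = -34476 - (90*34 + (2*(1 + 2))/(4*(4 + 5))) = -34476 - (3060 + (¼)*(2*3)/9) = -34476 - (3060 + (¼)*6*(⅑)) = -34476 - (3060 + ⅙) = -34476 - 1*18361/6 = -34476 - 18361/6 = -225217/6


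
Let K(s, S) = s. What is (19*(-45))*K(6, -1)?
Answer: -5130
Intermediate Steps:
(19*(-45))*K(6, -1) = (19*(-45))*6 = -855*6 = -5130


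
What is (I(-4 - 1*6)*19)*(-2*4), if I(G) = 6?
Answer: -912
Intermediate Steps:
(I(-4 - 1*6)*19)*(-2*4) = (6*19)*(-2*4) = 114*(-8) = -912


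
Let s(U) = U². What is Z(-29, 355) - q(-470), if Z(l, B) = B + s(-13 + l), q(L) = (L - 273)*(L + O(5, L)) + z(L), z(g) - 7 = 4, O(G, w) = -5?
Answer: -350817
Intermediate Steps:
z(g) = 11 (z(g) = 7 + 4 = 11)
q(L) = 11 + (-273 + L)*(-5 + L) (q(L) = (L - 273)*(L - 5) + 11 = (-273 + L)*(-5 + L) + 11 = 11 + (-273 + L)*(-5 + L))
Z(l, B) = B + (-13 + l)²
Z(-29, 355) - q(-470) = (355 + (-13 - 29)²) - (1376 + (-470)² - 278*(-470)) = (355 + (-42)²) - (1376 + 220900 + 130660) = (355 + 1764) - 1*352936 = 2119 - 352936 = -350817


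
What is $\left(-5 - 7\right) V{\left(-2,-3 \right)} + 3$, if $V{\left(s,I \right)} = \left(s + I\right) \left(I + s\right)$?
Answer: $-297$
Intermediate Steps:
$V{\left(s,I \right)} = \left(I + s\right)^{2}$ ($V{\left(s,I \right)} = \left(I + s\right) \left(I + s\right) = \left(I + s\right)^{2}$)
$\left(-5 - 7\right) V{\left(-2,-3 \right)} + 3 = \left(-5 - 7\right) \left(-3 - 2\right)^{2} + 3 = \left(-5 - 7\right) \left(-5\right)^{2} + 3 = \left(-12\right) 25 + 3 = -300 + 3 = -297$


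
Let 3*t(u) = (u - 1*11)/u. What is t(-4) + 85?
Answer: 345/4 ≈ 86.250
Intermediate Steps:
t(u) = (-11 + u)/(3*u) (t(u) = ((u - 1*11)/u)/3 = ((u - 11)/u)/3 = ((-11 + u)/u)/3 = (-11 + u)/(3*u))
t(-4) + 85 = (⅓)*(-11 - 4)/(-4) + 85 = (⅓)*(-¼)*(-15) + 85 = 5/4 + 85 = 345/4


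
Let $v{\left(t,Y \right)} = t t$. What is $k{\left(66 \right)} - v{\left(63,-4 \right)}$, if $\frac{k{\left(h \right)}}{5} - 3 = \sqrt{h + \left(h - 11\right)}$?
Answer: $-3899$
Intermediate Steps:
$k{\left(h \right)} = 15 + 5 \sqrt{-11 + 2 h}$ ($k{\left(h \right)} = 15 + 5 \sqrt{h + \left(h - 11\right)} = 15 + 5 \sqrt{h + \left(-11 + h\right)} = 15 + 5 \sqrt{-11 + 2 h}$)
$v{\left(t,Y \right)} = t^{2}$
$k{\left(66 \right)} - v{\left(63,-4 \right)} = \left(15 + 5 \sqrt{-11 + 2 \cdot 66}\right) - 63^{2} = \left(15 + 5 \sqrt{-11 + 132}\right) - 3969 = \left(15 + 5 \sqrt{121}\right) - 3969 = \left(15 + 5 \cdot 11\right) - 3969 = \left(15 + 55\right) - 3969 = 70 - 3969 = -3899$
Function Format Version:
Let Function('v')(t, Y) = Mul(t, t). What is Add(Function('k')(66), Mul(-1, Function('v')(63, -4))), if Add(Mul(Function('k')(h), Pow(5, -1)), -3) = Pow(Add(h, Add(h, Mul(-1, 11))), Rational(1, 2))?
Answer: -3899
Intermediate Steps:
Function('k')(h) = Add(15, Mul(5, Pow(Add(-11, Mul(2, h)), Rational(1, 2)))) (Function('k')(h) = Add(15, Mul(5, Pow(Add(h, Add(h, Mul(-1, 11))), Rational(1, 2)))) = Add(15, Mul(5, Pow(Add(h, Add(h, -11)), Rational(1, 2)))) = Add(15, Mul(5, Pow(Add(h, Add(-11, h)), Rational(1, 2)))) = Add(15, Mul(5, Pow(Add(-11, Mul(2, h)), Rational(1, 2)))))
Function('v')(t, Y) = Pow(t, 2)
Add(Function('k')(66), Mul(-1, Function('v')(63, -4))) = Add(Add(15, Mul(5, Pow(Add(-11, Mul(2, 66)), Rational(1, 2)))), Mul(-1, Pow(63, 2))) = Add(Add(15, Mul(5, Pow(Add(-11, 132), Rational(1, 2)))), Mul(-1, 3969)) = Add(Add(15, Mul(5, Pow(121, Rational(1, 2)))), -3969) = Add(Add(15, Mul(5, 11)), -3969) = Add(Add(15, 55), -3969) = Add(70, -3969) = -3899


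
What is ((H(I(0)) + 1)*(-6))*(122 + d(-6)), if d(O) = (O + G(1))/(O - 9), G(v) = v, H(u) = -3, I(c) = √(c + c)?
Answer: 1468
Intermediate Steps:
I(c) = √2*√c (I(c) = √(2*c) = √2*√c)
d(O) = (1 + O)/(-9 + O) (d(O) = (O + 1)/(O - 9) = (1 + O)/(-9 + O))
((H(I(0)) + 1)*(-6))*(122 + d(-6)) = ((-3 + 1)*(-6))*(122 + (1 - 6)/(-9 - 6)) = (-2*(-6))*(122 - 5/(-15)) = 12*(122 - 1/15*(-5)) = 12*(122 + ⅓) = 12*(367/3) = 1468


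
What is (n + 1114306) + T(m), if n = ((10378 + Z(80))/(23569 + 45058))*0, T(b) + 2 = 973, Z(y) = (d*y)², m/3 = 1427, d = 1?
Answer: 1115277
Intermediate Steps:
m = 4281 (m = 3*1427 = 4281)
Z(y) = y² (Z(y) = (1*y)² = y²)
T(b) = 971 (T(b) = -2 + 973 = 971)
n = 0 (n = ((10378 + 80²)/(23569 + 45058))*0 = ((10378 + 6400)/68627)*0 = (16778*(1/68627))*0 = (16778/68627)*0 = 0)
(n + 1114306) + T(m) = (0 + 1114306) + 971 = 1114306 + 971 = 1115277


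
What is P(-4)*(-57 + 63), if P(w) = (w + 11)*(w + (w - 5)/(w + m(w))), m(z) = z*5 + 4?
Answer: -1491/10 ≈ -149.10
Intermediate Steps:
m(z) = 4 + 5*z (m(z) = 5*z + 4 = 4 + 5*z)
P(w) = (11 + w)*(w + (-5 + w)/(4 + 6*w)) (P(w) = (w + 11)*(w + (w - 5)/(w + (4 + 5*w))) = (11 + w)*(w + (-5 + w)/(4 + 6*w)))
P(-4)*(-57 + 63) = ((-55 + 6*(-4)³ + 50*(-4) + 71*(-4)²)/(2*(2 + 3*(-4))))*(-57 + 63) = ((-55 + 6*(-64) - 200 + 71*16)/(2*(2 - 12)))*6 = ((½)*(-55 - 384 - 200 + 1136)/(-10))*6 = ((½)*(-⅒)*497)*6 = -497/20*6 = -1491/10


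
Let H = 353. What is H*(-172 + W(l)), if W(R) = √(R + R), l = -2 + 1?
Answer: -60716 + 353*I*√2 ≈ -60716.0 + 499.22*I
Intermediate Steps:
l = -1
W(R) = √2*√R (W(R) = √(2*R) = √2*√R)
H*(-172 + W(l)) = 353*(-172 + √2*√(-1)) = 353*(-172 + √2*I) = 353*(-172 + I*√2) = -60716 + 353*I*√2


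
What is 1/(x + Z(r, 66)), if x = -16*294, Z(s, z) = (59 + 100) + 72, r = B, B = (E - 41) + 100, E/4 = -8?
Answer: -1/4473 ≈ -0.00022356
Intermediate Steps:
E = -32 (E = 4*(-8) = -32)
B = 27 (B = (-32 - 41) + 100 = -73 + 100 = 27)
r = 27
Z(s, z) = 231 (Z(s, z) = 159 + 72 = 231)
x = -4704
1/(x + Z(r, 66)) = 1/(-4704 + 231) = 1/(-4473) = -1/4473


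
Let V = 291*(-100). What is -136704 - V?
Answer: -107604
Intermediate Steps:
V = -29100
-136704 - V = -136704 - 1*(-29100) = -136704 + 29100 = -107604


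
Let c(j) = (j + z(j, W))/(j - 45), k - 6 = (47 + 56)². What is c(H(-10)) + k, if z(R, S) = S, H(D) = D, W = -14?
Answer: 583849/55 ≈ 10615.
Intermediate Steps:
k = 10615 (k = 6 + (47 + 56)² = 6 + 103² = 6 + 10609 = 10615)
c(j) = (-14 + j)/(-45 + j) (c(j) = (j - 14)/(j - 45) = (-14 + j)/(-45 + j))
c(H(-10)) + k = (-14 - 10)/(-45 - 10) + 10615 = -24/(-55) + 10615 = -1/55*(-24) + 10615 = 24/55 + 10615 = 583849/55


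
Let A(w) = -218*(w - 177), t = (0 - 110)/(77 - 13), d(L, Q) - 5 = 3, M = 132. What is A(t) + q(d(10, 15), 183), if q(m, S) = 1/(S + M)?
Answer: 196361881/5040 ≈ 38961.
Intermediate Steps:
d(L, Q) = 8 (d(L, Q) = 5 + 3 = 8)
q(m, S) = 1/(132 + S) (q(m, S) = 1/(S + 132) = 1/(132 + S))
t = -55/32 (t = -110/64 = -110*1/64 = -55/32 ≈ -1.7188)
A(w) = 38586 - 218*w (A(w) = -218*(-177 + w) = 38586 - 218*w)
A(t) + q(d(10, 15), 183) = (38586 - 218*(-55/32)) + 1/(132 + 183) = (38586 + 5995/16) + 1/315 = 623371/16 + 1/315 = 196361881/5040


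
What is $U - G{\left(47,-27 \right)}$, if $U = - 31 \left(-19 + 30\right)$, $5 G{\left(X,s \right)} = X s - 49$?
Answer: $- \frac{387}{5} \approx -77.4$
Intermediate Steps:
$G{\left(X,s \right)} = - \frac{49}{5} + \frac{X s}{5}$ ($G{\left(X,s \right)} = \frac{X s - 49}{5} = \frac{-49 + X s}{5} = - \frac{49}{5} + \frac{X s}{5}$)
$U = -341$ ($U = \left(-31\right) 11 = -341$)
$U - G{\left(47,-27 \right)} = -341 - \left(- \frac{49}{5} + \frac{1}{5} \cdot 47 \left(-27\right)\right) = -341 - \left(- \frac{49}{5} - \frac{1269}{5}\right) = -341 - - \frac{1318}{5} = -341 + \frac{1318}{5} = - \frac{387}{5}$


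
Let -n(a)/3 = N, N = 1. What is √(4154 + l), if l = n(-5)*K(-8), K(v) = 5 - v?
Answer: √4115 ≈ 64.148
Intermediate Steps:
n(a) = -3 (n(a) = -3*1 = -3)
l = -39 (l = -3*(5 - 1*(-8)) = -3*(5 + 8) = -3*13 = -39)
√(4154 + l) = √(4154 - 39) = √4115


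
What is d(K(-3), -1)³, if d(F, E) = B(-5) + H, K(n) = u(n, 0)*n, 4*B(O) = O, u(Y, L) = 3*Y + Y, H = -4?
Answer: -9261/64 ≈ -144.70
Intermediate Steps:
u(Y, L) = 4*Y
B(O) = O/4
K(n) = 4*n² (K(n) = (4*n)*n = 4*n²)
d(F, E) = -21/4 (d(F, E) = (¼)*(-5) - 4 = -5/4 - 4 = -21/4)
d(K(-3), -1)³ = (-21/4)³ = -9261/64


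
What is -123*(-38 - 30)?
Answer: 8364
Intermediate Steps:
-123*(-38 - 30) = -123*(-68) = 8364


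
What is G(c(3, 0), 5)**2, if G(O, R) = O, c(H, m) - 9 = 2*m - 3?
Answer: 36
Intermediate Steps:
c(H, m) = 6 + 2*m (c(H, m) = 9 + (2*m - 3) = 9 + (-3 + 2*m) = 6 + 2*m)
G(c(3, 0), 5)**2 = (6 + 2*0)**2 = (6 + 0)**2 = 6**2 = 36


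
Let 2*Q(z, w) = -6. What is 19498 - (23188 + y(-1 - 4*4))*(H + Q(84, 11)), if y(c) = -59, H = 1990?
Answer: -45937825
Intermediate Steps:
Q(z, w) = -3 (Q(z, w) = (1/2)*(-6) = -3)
19498 - (23188 + y(-1 - 4*4))*(H + Q(84, 11)) = 19498 - (23188 - 59)*(1990 - 3) = 19498 - 23129*1987 = 19498 - 1*45957323 = 19498 - 45957323 = -45937825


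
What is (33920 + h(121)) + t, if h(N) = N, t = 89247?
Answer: 123288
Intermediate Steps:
(33920 + h(121)) + t = (33920 + 121) + 89247 = 34041 + 89247 = 123288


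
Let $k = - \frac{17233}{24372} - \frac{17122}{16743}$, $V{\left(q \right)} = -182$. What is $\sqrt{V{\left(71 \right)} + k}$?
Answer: $\frac{5 i \sqrt{3776967810016277}}{22670022} \approx 13.555 i$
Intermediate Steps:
$k = - \frac{235276501}{136020132}$ ($k = \left(-17233\right) \frac{1}{24372} - \frac{17122}{16743} = - \frac{17233}{24372} - \frac{17122}{16743} = - \frac{235276501}{136020132} \approx -1.7297$)
$\sqrt{V{\left(71 \right)} + k} = \sqrt{-182 - \frac{235276501}{136020132}} = \sqrt{- \frac{24990940525}{136020132}} = \frac{5 i \sqrt{3776967810016277}}{22670022}$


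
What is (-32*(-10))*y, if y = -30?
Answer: -9600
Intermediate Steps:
(-32*(-10))*y = -32*(-10)*(-30) = 320*(-30) = -9600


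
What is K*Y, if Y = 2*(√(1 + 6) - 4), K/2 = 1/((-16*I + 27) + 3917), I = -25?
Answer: -2/543 + √7/1086 ≈ -0.0012470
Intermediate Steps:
K = 1/2172 (K = 2/((-16*(-25) + 27) + 3917) = 2/((400 + 27) + 3917) = 2/(427 + 3917) = 2/4344 = 2*(1/4344) = 1/2172 ≈ 0.00046040)
Y = -8 + 2*√7 (Y = 2*(√7 - 4) = 2*(-4 + √7) = -8 + 2*√7 ≈ -2.7085)
K*Y = (-8 + 2*√7)/2172 = -2/543 + √7/1086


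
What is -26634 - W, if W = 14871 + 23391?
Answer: -64896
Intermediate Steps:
W = 38262
-26634 - W = -26634 - 1*38262 = -26634 - 38262 = -64896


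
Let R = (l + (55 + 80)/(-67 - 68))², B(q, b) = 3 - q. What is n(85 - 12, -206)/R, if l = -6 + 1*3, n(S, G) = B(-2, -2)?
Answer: 5/16 ≈ 0.31250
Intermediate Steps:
n(S, G) = 5 (n(S, G) = 3 - 1*(-2) = 3 + 2 = 5)
l = -3 (l = -6 + 3 = -3)
R = 16 (R = (-3 + (55 + 80)/(-67 - 68))² = (-3 + 135/(-135))² = (-3 + 135*(-1/135))² = (-3 - 1)² = (-4)² = 16)
n(85 - 12, -206)/R = 5/16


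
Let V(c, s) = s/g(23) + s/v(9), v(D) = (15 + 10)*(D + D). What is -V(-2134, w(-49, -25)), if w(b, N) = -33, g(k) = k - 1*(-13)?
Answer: 99/100 ≈ 0.99000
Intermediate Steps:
v(D) = 50*D (v(D) = 25*(2*D) = 50*D)
g(k) = 13 + k (g(k) = k + 13 = 13 + k)
V(c, s) = 3*s/100 (V(c, s) = s/(13 + 23) + s/((50*9)) = s/36 + s/450 = 3*s/100)
-V(-2134, w(-49, -25)) = -3*(-33)/100 = -1*(-99/100) = 99/100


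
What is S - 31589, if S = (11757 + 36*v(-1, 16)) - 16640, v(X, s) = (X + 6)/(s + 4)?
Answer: -36463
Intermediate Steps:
v(X, s) = (6 + X)/(4 + s)
S = -4874 (S = (11757 + 36*((6 - 1)/(4 + 16))) - 16640 = (11757 + 36*(5/20)) - 16640 = (11757 + 36*((1/20)*5)) - 16640 = (11757 + 36*(¼)) - 16640 = (11757 + 9) - 16640 = 11766 - 16640 = -4874)
S - 31589 = -4874 - 31589 = -36463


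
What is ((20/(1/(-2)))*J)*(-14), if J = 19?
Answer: 10640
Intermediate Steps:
((20/(1/(-2)))*J)*(-14) = ((20/(1/(-2)))*19)*(-14) = ((20/(-½))*19)*(-14) = ((20*(-2))*19)*(-14) = -40*19*(-14) = -760*(-14) = 10640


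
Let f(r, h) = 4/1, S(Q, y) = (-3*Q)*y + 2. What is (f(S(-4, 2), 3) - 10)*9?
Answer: -54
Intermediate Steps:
S(Q, y) = 2 - 3*Q*y (S(Q, y) = -3*Q*y + 2 = 2 - 3*Q*y)
f(r, h) = 4 (f(r, h) = 4*1 = 4)
(f(S(-4, 2), 3) - 10)*9 = (4 - 10)*9 = -6*9 = -54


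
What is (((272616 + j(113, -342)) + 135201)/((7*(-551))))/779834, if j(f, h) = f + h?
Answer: -10726/79153151 ≈ -0.00013551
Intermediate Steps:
(((272616 + j(113, -342)) + 135201)/((7*(-551))))/779834 = (((272616 + (113 - 342)) + 135201)/((7*(-551))))/779834 = (((272616 - 229) + 135201)/(-3857))*(1/779834) = ((272387 + 135201)*(-1/3857))*(1/779834) = (407588*(-1/3857))*(1/779834) = -21452/203*1/779834 = -10726/79153151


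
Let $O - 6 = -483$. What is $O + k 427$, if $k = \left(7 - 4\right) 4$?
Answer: $4647$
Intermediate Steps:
$k = 12$ ($k = 3 \cdot 4 = 12$)
$O = -477$ ($O = 6 - 483 = -477$)
$O + k 427 = -477 + 12 \cdot 427 = -477 + 5124 = 4647$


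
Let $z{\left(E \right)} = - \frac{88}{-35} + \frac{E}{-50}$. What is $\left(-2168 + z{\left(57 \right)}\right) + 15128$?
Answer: $\frac{4536481}{350} \approx 12961.0$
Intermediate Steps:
$z{\left(E \right)} = \frac{88}{35} - \frac{E}{50}$ ($z{\left(E \right)} = \left(-88\right) \left(- \frac{1}{35}\right) + E \left(- \frac{1}{50}\right) = \frac{88}{35} - \frac{E}{50}$)
$\left(-2168 + z{\left(57 \right)}\right) + 15128 = \left(-2168 + \left(\frac{88}{35} - \frac{57}{50}\right)\right) + 15128 = \left(-2168 + \frac{481}{350}\right) + 15128 = - \frac{758319}{350} + 15128 = \frac{4536481}{350}$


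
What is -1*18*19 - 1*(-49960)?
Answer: 49618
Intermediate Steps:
-1*18*19 - 1*(-49960) = -18*19 + 49960 = -342 + 49960 = 49618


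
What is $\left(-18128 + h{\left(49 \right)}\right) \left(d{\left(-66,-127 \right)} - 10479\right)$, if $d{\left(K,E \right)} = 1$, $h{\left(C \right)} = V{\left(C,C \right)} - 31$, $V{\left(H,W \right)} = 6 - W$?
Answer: $190720556$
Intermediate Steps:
$h{\left(C \right)} = -25 - C$ ($h{\left(C \right)} = \left(6 - C\right) - 31 = -25 - C$)
$\left(-18128 + h{\left(49 \right)}\right) \left(d{\left(-66,-127 \right)} - 10479\right) = \left(-18128 - 74\right) \left(1 - 10479\right) = \left(-18128 - 74\right) \left(-10478\right) = \left(-18202\right) \left(-10478\right) = 190720556$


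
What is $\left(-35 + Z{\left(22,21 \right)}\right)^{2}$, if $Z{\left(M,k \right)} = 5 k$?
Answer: $4900$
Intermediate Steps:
$\left(-35 + Z{\left(22,21 \right)}\right)^{2} = \left(-35 + 5 \cdot 21\right)^{2} = \left(-35 + 105\right)^{2} = 70^{2} = 4900$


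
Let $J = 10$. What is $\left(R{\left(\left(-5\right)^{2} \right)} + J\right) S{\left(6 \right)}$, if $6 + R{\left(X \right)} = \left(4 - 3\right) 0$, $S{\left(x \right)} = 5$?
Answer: $20$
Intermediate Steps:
$R{\left(X \right)} = -6$ ($R{\left(X \right)} = -6 + \left(4 - 3\right) 0 = -6 + 1 \cdot 0 = -6 + 0 = -6$)
$\left(R{\left(\left(-5\right)^{2} \right)} + J\right) S{\left(6 \right)} = \left(-6 + 10\right) 5 = 4 \cdot 5 = 20$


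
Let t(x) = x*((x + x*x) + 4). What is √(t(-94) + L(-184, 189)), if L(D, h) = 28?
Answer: 12*I*√5709 ≈ 906.7*I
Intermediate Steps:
t(x) = x*(4 + x + x²) (t(x) = x*((x + x²) + 4) = x*(4 + x + x²))
√(t(-94) + L(-184, 189)) = √(-94*(4 - 94 + (-94)²) + 28) = √(-94*(4 - 94 + 8836) + 28) = √(-94*8746 + 28) = √(-822124 + 28) = √(-822096) = 12*I*√5709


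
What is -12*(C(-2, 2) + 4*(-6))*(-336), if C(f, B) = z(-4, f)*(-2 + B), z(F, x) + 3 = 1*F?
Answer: -96768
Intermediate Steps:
z(F, x) = -3 + F (z(F, x) = -3 + 1*F = -3 + F)
C(f, B) = 14 - 7*B (C(f, B) = (-3 - 4)*(-2 + B) = -7*(-2 + B) = 14 - 7*B)
-12*(C(-2, 2) + 4*(-6))*(-336) = -12*((14 - 7*2) + 4*(-6))*(-336) = -12*((14 - 14) - 24)*(-336) = -12*(0 - 24)*(-336) = -12*(-24)*(-336) = 288*(-336) = -96768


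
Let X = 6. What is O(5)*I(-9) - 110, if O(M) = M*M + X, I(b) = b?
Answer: -389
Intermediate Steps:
O(M) = 6 + M² (O(M) = M*M + 6 = M² + 6 = 6 + M²)
O(5)*I(-9) - 110 = (6 + 5²)*(-9) - 110 = (6 + 25)*(-9) - 110 = 31*(-9) - 110 = -279 - 110 = -389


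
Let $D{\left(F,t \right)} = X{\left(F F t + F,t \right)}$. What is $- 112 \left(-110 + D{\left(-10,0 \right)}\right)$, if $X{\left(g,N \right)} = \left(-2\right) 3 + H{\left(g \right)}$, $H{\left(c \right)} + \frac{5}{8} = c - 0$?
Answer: $14182$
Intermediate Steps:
$H{\left(c \right)} = - \frac{5}{8} + c$ ($H{\left(c \right)} = - \frac{5}{8} + \left(c - 0\right) = - \frac{5}{8} + \left(c + 0\right) = - \frac{5}{8} + c$)
$X{\left(g,N \right)} = - \frac{53}{8} + g$ ($X{\left(g,N \right)} = \left(-2\right) 3 + \left(- \frac{5}{8} + g\right) = -6 + \left(- \frac{5}{8} + g\right) = - \frac{53}{8} + g$)
$D{\left(F,t \right)} = - \frac{53}{8} + F + t F^{2}$ ($D{\left(F,t \right)} = - \frac{53}{8} + \left(F F t + F\right) = - \frac{53}{8} + \left(F^{2} t + F\right) = - \frac{53}{8} + \left(t F^{2} + F\right) = - \frac{53}{8} + \left(F + t F^{2}\right) = - \frac{53}{8} + F + t F^{2}$)
$- 112 \left(-110 + D{\left(-10,0 \right)}\right) = - 112 \left(-110 - \frac{133}{8}\right) = \left(-112\right) \left(- \frac{1013}{8}\right) = 14182$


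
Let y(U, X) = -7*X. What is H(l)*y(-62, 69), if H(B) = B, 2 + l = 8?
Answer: -2898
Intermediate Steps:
l = 6 (l = -2 + 8 = 6)
H(l)*y(-62, 69) = 6*(-7*69) = 6*(-483) = -2898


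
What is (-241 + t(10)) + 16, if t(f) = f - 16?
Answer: -231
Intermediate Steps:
t(f) = -16 + f
(-241 + t(10)) + 16 = (-241 + (-16 + 10)) + 16 = (-241 - 6) + 16 = -247 + 16 = -231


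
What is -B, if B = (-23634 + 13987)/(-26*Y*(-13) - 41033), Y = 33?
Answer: -9647/29879 ≈ -0.32287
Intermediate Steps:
B = 9647/29879 (B = (-23634 + 13987)/(-26*33*(-13) - 41033) = -9647/(-858*(-13) - 41033) = -9647/(11154 - 41033) = -9647/(-29879) = -9647*(-1/29879) = 9647/29879 ≈ 0.32287)
-B = -1*9647/29879 = -9647/29879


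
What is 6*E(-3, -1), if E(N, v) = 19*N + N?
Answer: -360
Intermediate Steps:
E(N, v) = 20*N
6*E(-3, -1) = 6*(20*(-3)) = 6*(-60) = -360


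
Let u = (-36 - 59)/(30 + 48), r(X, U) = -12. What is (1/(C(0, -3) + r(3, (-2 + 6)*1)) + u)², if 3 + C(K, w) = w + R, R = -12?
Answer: 59536/38025 ≈ 1.5657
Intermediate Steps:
C(K, w) = -15 + w (C(K, w) = -3 + (w - 12) = -3 + (-12 + w) = -15 + w)
u = -95/78 ≈ -1.2179
(1/(C(0, -3) + r(3, (-2 + 6)*1)) + u)² = (1/((-15 - 3) - 12) - 95/78)² = (1/(-18 - 12) - 95/78)² = (1/(-30) - 95/78)² = (-1/30 - 95/78)² = (-244/195)² = 59536/38025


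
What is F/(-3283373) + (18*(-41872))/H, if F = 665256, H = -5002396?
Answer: -213302214192/4106182990427 ≈ -0.051947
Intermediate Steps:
F/(-3283373) + (18*(-41872))/H = 665256/(-3283373) + (18*(-41872))/(-5002396) = 665256*(-1/3283373) - 753696*(-1/5002396) = -665256/3283373 + 188424/1250599 = -213302214192/4106182990427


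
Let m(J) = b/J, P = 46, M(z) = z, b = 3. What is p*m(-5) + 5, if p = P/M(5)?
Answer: -13/25 ≈ -0.52000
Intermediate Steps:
m(J) = 3/J
p = 46/5 ≈ 9.2000
p*m(-5) + 5 = 46*(3/(-5))/5 + 5 = 46*(3*(-1/5))/5 + 5 = (46/5)*(-3/5) + 5 = -138/25 + 5 = -13/25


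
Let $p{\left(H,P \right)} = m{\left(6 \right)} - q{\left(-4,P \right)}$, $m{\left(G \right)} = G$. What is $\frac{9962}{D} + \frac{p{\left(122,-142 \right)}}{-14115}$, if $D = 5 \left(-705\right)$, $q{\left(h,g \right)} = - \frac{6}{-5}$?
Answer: $- \frac{1875074}{663405} \approx -2.8264$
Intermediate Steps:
$q{\left(h,g \right)} = \frac{6}{5}$ ($q{\left(h,g \right)} = \left(-6\right) \left(- \frac{1}{5}\right) = \frac{6}{5}$)
$p{\left(H,P \right)} = \frac{24}{5}$ ($p{\left(H,P \right)} = 6 - \frac{6}{5} = \frac{24}{5}$)
$D = -3525$
$\frac{9962}{D} + \frac{p{\left(122,-142 \right)}}{-14115} = \frac{9962}{-3525} + \frac{24}{5 \left(-14115\right)} = 9962 \left(- \frac{1}{3525}\right) + \frac{24}{5} \left(- \frac{1}{14115}\right) = - \frac{9962}{3525} - \frac{8}{23525} = - \frac{1875074}{663405}$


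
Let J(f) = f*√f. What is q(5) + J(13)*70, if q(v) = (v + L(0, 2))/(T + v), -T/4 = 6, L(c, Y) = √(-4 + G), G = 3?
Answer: -5/19 + 910*√13 - I/19 ≈ 3280.8 - 0.052632*I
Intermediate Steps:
L(c, Y) = I (L(c, Y) = √(-4 + 3) = √(-1) = I)
T = -24 (T = -4*6 = -24)
q(v) = (I + v)/(-24 + v) (q(v) = (v + I)/(-24 + v) = (I + v)/(-24 + v))
J(f) = f^(3/2)
q(5) + J(13)*70 = (I + 5)/(-24 + 5) + 13^(3/2)*70 = (5 + I)/(-19) + (13*√13)*70 = -(5 + I)/19 + 910*√13 = (-5/19 - I/19) + 910*√13 = -5/19 + 910*√13 - I/19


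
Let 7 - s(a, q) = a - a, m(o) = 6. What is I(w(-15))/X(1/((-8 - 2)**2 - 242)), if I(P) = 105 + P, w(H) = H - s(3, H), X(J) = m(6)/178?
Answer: 7387/3 ≈ 2462.3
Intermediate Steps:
s(a, q) = 7 (s(a, q) = 7 - (a - a) = 7 - 1*0 = 7 + 0 = 7)
X(J) = 3/89 (X(J) = 6/178 = 6*(1/178) = 3/89)
w(H) = -7 + H (w(H) = H - 1*7 = H - 7 = -7 + H)
I(w(-15))/X(1/((-8 - 2)**2 - 242)) = (105 + (-7 - 15))/(3/89) = (105 - 22)*(89/3) = 83*(89/3) = 7387/3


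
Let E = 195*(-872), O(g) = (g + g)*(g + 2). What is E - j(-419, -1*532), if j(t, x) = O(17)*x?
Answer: 173632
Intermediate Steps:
O(g) = 2*g*(2 + g) (O(g) = (2*g)*(2 + g) = 2*g*(2 + g))
E = -170040
j(t, x) = 646*x (j(t, x) = (2*17*(2 + 17))*x = (2*17*19)*x = 646*x)
E - j(-419, -1*532) = -170040 - 646*(-1*532) = -170040 - 646*(-532) = -170040 - 1*(-343672) = -170040 + 343672 = 173632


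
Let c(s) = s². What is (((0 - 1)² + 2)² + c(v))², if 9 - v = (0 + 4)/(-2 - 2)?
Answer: 11881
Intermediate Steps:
v = 10 (v = 9 - (0 + 4)/(-2 - 2) = 9 - 4/(-4) = 9 - 4*(-1)/4 = 9 - 1*(-1) = 9 + 1 = 10)
(((0 - 1)² + 2)² + c(v))² = (((0 - 1)² + 2)² + 10²)² = (((-1)² + 2)² + 100)² = ((1 + 2)² + 100)² = (3² + 100)² = (9 + 100)² = 109² = 11881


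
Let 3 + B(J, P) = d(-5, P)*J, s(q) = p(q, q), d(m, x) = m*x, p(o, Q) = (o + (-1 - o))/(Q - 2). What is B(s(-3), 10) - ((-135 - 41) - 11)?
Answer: 174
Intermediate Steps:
p(o, Q) = -1/(-2 + Q)
s(q) = -1/(-2 + q)
B(J, P) = -3 - 5*J*P (B(J, P) = -3 + (-5*P)*J = -3 - 5*J*P)
B(s(-3), 10) - ((-135 - 41) - 11) = (-3 - 5*(-1/(-2 - 3))*10) - ((-135 - 41) - 11) = (-3 - 5*(-1/(-5))*10) - (-176 - 11) = (-3 - 5*(-1*(-⅕))*10) - 1*(-187) = (-3 - 5*⅕*10) + 187 = (-3 - 10) + 187 = -13 + 187 = 174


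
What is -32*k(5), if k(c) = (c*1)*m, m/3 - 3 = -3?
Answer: 0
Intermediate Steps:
m = 0 (m = 9 + 3*(-3) = 9 - 9 = 0)
k(c) = 0 (k(c) = (c*1)*0 = c*0 = 0)
-32*k(5) = -32*0 = 0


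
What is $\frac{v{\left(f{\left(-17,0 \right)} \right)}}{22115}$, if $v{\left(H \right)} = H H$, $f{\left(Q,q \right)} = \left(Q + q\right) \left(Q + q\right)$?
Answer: $\frac{83521}{22115} \approx 3.7767$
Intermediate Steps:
$f{\left(Q,q \right)} = \left(Q + q\right)^{2}$
$v{\left(H \right)} = H^{2}$
$\frac{v{\left(f{\left(-17,0 \right)} \right)}}{22115} = \frac{\left(\left(-17 + 0\right)^{2}\right)^{2}}{22115} = \left(\left(-17\right)^{2}\right)^{2} \cdot \frac{1}{22115} = 289^{2} \cdot \frac{1}{22115} = 83521 \cdot \frac{1}{22115} = \frac{83521}{22115}$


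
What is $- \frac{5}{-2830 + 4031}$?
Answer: $- \frac{5}{1201} \approx -0.0041632$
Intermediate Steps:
$- \frac{5}{-2830 + 4031} = - \frac{5}{1201}$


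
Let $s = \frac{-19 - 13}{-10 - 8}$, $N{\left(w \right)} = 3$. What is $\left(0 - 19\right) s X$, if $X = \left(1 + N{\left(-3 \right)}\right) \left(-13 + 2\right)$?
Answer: $\frac{13376}{9} \approx 1486.2$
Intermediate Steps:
$s = \frac{16}{9}$ ($s = - \frac{32}{-18} = \left(-32\right) \left(- \frac{1}{18}\right) = \frac{16}{9} \approx 1.7778$)
$X = -44$ ($X = \left(1 + 3\right) \left(-13 + 2\right) = 4 \left(-11\right) = -44$)
$\left(0 - 19\right) s X = \left(0 - 19\right) \frac{16}{9} \left(-44\right) = \left(-19\right) \frac{16}{9} \left(-44\right) = \left(- \frac{304}{9}\right) \left(-44\right) = \frac{13376}{9}$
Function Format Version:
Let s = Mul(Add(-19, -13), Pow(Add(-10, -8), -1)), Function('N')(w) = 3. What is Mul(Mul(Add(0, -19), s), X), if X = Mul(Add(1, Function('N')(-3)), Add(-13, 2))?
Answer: Rational(13376, 9) ≈ 1486.2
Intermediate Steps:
s = Rational(16, 9) (s = Mul(-32, Pow(-18, -1)) = Mul(-32, Rational(-1, 18)) = Rational(16, 9) ≈ 1.7778)
X = -44 (X = Mul(Add(1, 3), Add(-13, 2)) = Mul(4, -11) = -44)
Mul(Mul(Add(0, -19), s), X) = Mul(Mul(Add(0, -19), Rational(16, 9)), -44) = Mul(Mul(-19, Rational(16, 9)), -44) = Mul(Rational(-304, 9), -44) = Rational(13376, 9)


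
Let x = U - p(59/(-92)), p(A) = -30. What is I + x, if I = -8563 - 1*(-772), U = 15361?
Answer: 7600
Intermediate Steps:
I = -7791 (I = -8563 + 772 = -7791)
x = 15391 (x = 15361 - 1*(-30) = 15361 + 30 = 15391)
I + x = -7791 + 15391 = 7600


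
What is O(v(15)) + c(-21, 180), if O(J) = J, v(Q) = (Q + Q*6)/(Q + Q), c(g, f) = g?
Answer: -35/2 ≈ -17.500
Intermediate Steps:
v(Q) = 7/2 (v(Q) = (Q + 6*Q)/((2*Q)) = (7*Q)*(1/(2*Q)) = 7/2)
O(v(15)) + c(-21, 180) = 7/2 - 21 = -35/2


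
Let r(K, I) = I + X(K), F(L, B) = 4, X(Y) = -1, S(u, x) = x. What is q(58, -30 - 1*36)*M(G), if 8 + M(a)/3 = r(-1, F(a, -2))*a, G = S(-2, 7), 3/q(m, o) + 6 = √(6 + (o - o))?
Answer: -117/5 - 39*√6/10 ≈ -32.953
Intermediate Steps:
q(m, o) = 3/(-6 + √6) (q(m, o) = 3/(-6 + √(6 + (o - o))) = 3/(-6 + √(6 + 0)) = 3/(-6 + √6))
G = 7
r(K, I) = -1 + I (r(K, I) = I - 1 = -1 + I)
M(a) = -24 + 9*a (M(a) = -24 + 3*((-1 + 4)*a) = -24 + 3*(3*a) = -24 + 9*a)
q(58, -30 - 1*36)*M(G) = (-⅗ - √6/10)*(-24 + 9*7) = (-⅗ - √6/10)*(-24 + 63) = (-⅗ - √6/10)*39 = -117/5 - 39*√6/10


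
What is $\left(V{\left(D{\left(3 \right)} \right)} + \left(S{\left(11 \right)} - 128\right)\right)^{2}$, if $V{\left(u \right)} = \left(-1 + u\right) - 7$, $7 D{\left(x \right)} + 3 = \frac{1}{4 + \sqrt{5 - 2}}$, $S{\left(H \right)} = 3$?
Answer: $\frac{\left(12138 + \sqrt{3}\right)^{2}}{8281} \approx 17797.0$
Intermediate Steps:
$D{\left(x \right)} = - \frac{3}{7} + \frac{1}{7 \left(4 + \sqrt{3}\right)}$ ($D{\left(x \right)} = - \frac{3}{7} + \frac{1}{7 \left(4 + \sqrt{5 - 2}\right)} = - \frac{3}{7} + \frac{1}{7 \left(4 + \sqrt{3}\right)}$)
$V{\left(u \right)} = -8 + u$
$\left(V{\left(D{\left(3 \right)} \right)} + \left(S{\left(11 \right)} - 128\right)\right)^{2} = \left(\left(-8 - \left(\frac{5}{13} + \frac{\sqrt{3}}{91}\right)\right) + \left(3 - 128\right)\right)^{2} = \left(\left(- \frac{109}{13} - \frac{\sqrt{3}}{91}\right) - 125\right)^{2} = \left(- \frac{1734}{13} - \frac{\sqrt{3}}{91}\right)^{2}$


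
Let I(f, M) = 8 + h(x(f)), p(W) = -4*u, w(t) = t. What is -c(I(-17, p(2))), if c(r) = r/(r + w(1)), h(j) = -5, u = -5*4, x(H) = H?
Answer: -¾ ≈ -0.75000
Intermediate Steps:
u = -20
p(W) = 80 (p(W) = -4*(-20) = 80)
I(f, M) = 3 (I(f, M) = 8 - 5 = 3)
c(r) = r/(1 + r) (c(r) = r/(r + 1) = r/(1 + r))
-c(I(-17, p(2))) = -3/(1 + 3) = -3/4 = -1*¾ = -¾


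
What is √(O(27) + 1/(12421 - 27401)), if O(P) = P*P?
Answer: √40896969155/7490 ≈ 27.000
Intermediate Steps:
O(P) = P²
√(O(27) + 1/(12421 - 27401)) = √(27² + 1/(12421 - 27401)) = √(729 + 1/(-14980)) = √(729 - 1/14980) = √(10920419/14980) = √40896969155/7490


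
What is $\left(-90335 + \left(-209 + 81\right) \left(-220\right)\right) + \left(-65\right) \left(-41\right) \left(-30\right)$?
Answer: $-142125$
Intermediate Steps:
$\left(-90335 + \left(-209 + 81\right) \left(-220\right)\right) + \left(-65\right) \left(-41\right) \left(-30\right) = \left(-90335 - -28160\right) + 2665 \left(-30\right) = \left(-90335 + 28160\right) - 79950 = -62175 - 79950 = -142125$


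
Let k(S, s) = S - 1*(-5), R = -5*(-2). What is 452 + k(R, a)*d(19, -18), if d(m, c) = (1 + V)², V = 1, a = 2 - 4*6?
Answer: 512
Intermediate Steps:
a = -22 (a = 2 - 24 = -22)
R = 10
d(m, c) = 4 (d(m, c) = (1 + 1)² = 2² = 4)
k(S, s) = 5 + S (k(S, s) = S + 5 = 5 + S)
452 + k(R, a)*d(19, -18) = 452 + (5 + 10)*4 = 452 + 15*4 = 452 + 60 = 512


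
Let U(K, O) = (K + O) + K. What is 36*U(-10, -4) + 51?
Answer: -813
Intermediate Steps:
U(K, O) = O + 2*K
36*U(-10, -4) + 51 = 36*(-4 + 2*(-10)) + 51 = 36*(-4 - 20) + 51 = 36*(-24) + 51 = -864 + 51 = -813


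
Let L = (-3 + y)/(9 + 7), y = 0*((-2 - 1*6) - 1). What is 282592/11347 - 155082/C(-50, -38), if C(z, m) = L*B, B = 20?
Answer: 2347700232/56735 ≈ 41380.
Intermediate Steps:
y = 0 (y = 0*((-2 - 6) - 1) = 0*(-8 - 1) = 0*(-9) = 0)
L = -3/16 (L = (-3 + 0)/(9 + 7) = -3/16 ≈ -0.18750)
C(z, m) = -15/4 (C(z, m) = -3/16*20 = -15/4)
282592/11347 - 155082/C(-50, -38) = 282592/11347 - 155082/(-15/4) = 282592*(1/11347) - 155082*(-4/15) = 282592/11347 + 206776/5 = 2347700232/56735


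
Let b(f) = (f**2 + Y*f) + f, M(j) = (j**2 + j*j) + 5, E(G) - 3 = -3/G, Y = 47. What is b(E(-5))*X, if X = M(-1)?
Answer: 32508/25 ≈ 1300.3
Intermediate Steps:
E(G) = 3 - 3/G
M(j) = 5 + 2*j**2 (M(j) = (j**2 + j**2) + 5 = 2*j**2 + 5 = 5 + 2*j**2)
X = 7 (X = 5 + 2*(-1)**2 = 5 + 2*1 = 5 + 2 = 7)
b(f) = f**2 + 48*f (b(f) = (f**2 + 47*f) + f = f**2 + 48*f)
b(E(-5))*X = ((3 - 3/(-5))*(48 + (3 - 3/(-5))))*7 = ((3 - 3*(-1/5))*(48 + (3 - 3*(-1/5))))*7 = ((3 + 3/5)*(48 + (3 + 3/5)))*7 = (18*(48 + 18/5)/5)*7 = ((18/5)*(258/5))*7 = (4644/25)*7 = 32508/25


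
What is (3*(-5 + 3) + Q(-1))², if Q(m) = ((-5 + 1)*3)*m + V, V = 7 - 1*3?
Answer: 100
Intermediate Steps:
V = 4 (V = 7 - 3 = 4)
Q(m) = 4 - 12*m (Q(m) = ((-5 + 1)*3)*m + 4 = (-4*3)*m + 4 = -12*m + 4 = 4 - 12*m)
(3*(-5 + 3) + Q(-1))² = (3*(-5 + 3) + (4 - 12*(-1)))² = (3*(-2) + (4 + 12))² = (-6 + 16)² = 10² = 100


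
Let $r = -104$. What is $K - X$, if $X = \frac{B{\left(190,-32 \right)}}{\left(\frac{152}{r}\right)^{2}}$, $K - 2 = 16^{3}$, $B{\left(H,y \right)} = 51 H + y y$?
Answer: $- \frac{331288}{361} \approx -917.7$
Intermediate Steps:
$B{\left(H,y \right)} = y^{2} + 51 H$ ($B{\left(H,y \right)} = 51 H + y^{2} = y^{2} + 51 H$)
$K = 4098$ ($K = 2 + 16^{3} = 2 + 4096 = 4098$)
$X = \frac{1810666}{361}$ ($X = \frac{\left(-32\right)^{2} + 51 \cdot 190}{\left(\frac{152}{-104}\right)^{2}} = \frac{1024 + 9690}{\left(152 \left(- \frac{1}{104}\right)\right)^{2}} = \frac{10714}{\left(- \frac{19}{13}\right)^{2}} = \frac{10714}{\frac{361}{169}} = 10714 \cdot \frac{169}{361} = \frac{1810666}{361} \approx 5015.7$)
$K - X = 4098 - \frac{1810666}{361} = - \frac{331288}{361}$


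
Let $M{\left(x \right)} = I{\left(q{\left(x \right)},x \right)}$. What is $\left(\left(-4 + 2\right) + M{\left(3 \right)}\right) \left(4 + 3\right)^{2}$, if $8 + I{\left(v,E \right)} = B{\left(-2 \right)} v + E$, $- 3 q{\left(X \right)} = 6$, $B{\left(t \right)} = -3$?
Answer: $-49$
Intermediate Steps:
$q{\left(X \right)} = -2$ ($q{\left(X \right)} = \left(- \frac{1}{3}\right) 6 = -2$)
$I{\left(v,E \right)} = -8 + E - 3 v$ ($I{\left(v,E \right)} = -8 + \left(- 3 v + E\right) = -8 + \left(E - 3 v\right) = -8 + E - 3 v$)
$M{\left(x \right)} = -2 + x$ ($M{\left(x \right)} = -8 + x - -6 = -8 + x + 6 = -2 + x$)
$\left(\left(-4 + 2\right) + M{\left(3 \right)}\right) \left(4 + 3\right)^{2} = \left(\left(-4 + 2\right) + \left(-2 + 3\right)\right) \left(4 + 3\right)^{2} = \left(-2 + 1\right) 7^{2} = \left(-1\right) 49 = -49$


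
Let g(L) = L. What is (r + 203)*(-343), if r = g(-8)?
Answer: -66885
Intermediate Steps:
r = -8
(r + 203)*(-343) = (-8 + 203)*(-343) = 195*(-343) = -66885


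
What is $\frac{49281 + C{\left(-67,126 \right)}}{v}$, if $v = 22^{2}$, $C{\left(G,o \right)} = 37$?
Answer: $\frac{24659}{242} \approx 101.9$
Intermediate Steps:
$v = 484$
$\frac{49281 + C{\left(-67,126 \right)}}{v} = \frac{49281 + 37}{484} = 49318 \cdot \frac{1}{484} = \frac{24659}{242}$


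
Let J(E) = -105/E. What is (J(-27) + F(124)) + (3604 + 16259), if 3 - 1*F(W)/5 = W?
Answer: 173357/9 ≈ 19262.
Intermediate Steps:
F(W) = 15 - 5*W
(J(-27) + F(124)) + (3604 + 16259) = (-105/(-27) + (15 - 5*124)) + (3604 + 16259) = (-105*(-1/27) + (15 - 620)) + 19863 = (35/9 - 605) + 19863 = -5410/9 + 19863 = 173357/9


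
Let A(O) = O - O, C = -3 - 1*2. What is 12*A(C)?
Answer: 0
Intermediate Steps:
C = -5 (C = -3 - 2 = -5)
A(O) = 0
12*A(C) = 12*0 = 0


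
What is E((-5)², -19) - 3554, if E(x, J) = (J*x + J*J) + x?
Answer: -3643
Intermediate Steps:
E(x, J) = x + J² + J*x (E(x, J) = (J*x + J²) + x = (J² + J*x) + x = x + J² + J*x)
E((-5)², -19) - 3554 = ((-5)² + (-19)² - 19*(-5)²) - 3554 = (25 + 361 - 19*25) - 3554 = (25 + 361 - 475) - 3554 = -89 - 3554 = -3643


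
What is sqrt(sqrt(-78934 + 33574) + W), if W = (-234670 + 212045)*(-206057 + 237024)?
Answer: sqrt(-700628375 + 36*I*sqrt(35)) ≈ 0.e-3 + 26469.0*I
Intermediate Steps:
W = -700628375 (W = -22625*30967 = -700628375)
sqrt(sqrt(-78934 + 33574) + W) = sqrt(sqrt(-78934 + 33574) - 700628375) = sqrt(sqrt(-45360) - 700628375) = sqrt(36*I*sqrt(35) - 700628375) = sqrt(-700628375 + 36*I*sqrt(35))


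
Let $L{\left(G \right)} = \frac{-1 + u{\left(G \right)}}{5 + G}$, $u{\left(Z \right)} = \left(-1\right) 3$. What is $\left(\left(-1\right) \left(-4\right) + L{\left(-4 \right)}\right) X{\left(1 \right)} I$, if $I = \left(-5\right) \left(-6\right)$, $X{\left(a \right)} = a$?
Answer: $0$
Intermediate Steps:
$u{\left(Z \right)} = -3$
$L{\left(G \right)} = - \frac{4}{5 + G}$ ($L{\left(G \right)} = \frac{-1 - 3}{5 + G} = - \frac{4}{5 + G}$)
$I = 30$
$\left(\left(-1\right) \left(-4\right) + L{\left(-4 \right)}\right) X{\left(1 \right)} I = \left(\left(-1\right) \left(-4\right) - \frac{4}{5 - 4}\right) 1 \cdot 30 = \left(4 - \frac{4}{1}\right) 1 \cdot 30 = \left(4 - 4\right) 1 \cdot 30 = 0 \cdot 1 \cdot 30 = 0 \cdot 30 = 0$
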